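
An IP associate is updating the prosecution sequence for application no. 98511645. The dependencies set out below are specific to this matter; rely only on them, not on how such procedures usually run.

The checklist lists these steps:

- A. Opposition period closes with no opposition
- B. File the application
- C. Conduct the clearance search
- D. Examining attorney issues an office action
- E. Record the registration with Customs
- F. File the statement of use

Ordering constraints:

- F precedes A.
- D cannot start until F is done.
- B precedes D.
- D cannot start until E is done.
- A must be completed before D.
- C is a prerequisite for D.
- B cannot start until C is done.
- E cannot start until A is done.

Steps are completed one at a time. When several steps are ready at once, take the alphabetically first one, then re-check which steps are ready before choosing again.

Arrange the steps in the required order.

C, B, F, A, E, D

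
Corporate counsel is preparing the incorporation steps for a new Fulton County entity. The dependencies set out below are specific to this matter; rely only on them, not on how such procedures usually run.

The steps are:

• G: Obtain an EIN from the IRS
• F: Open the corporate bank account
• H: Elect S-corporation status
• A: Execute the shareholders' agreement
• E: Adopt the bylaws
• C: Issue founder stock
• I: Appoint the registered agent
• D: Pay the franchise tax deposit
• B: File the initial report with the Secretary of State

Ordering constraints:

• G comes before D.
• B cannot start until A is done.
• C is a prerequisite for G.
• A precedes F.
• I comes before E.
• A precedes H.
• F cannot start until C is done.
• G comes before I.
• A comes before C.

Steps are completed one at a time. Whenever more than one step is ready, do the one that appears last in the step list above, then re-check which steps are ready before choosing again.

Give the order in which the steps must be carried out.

Only A has no prerequisites, so it is first.
B, C and H are all available; B is listed later → B.
Ready: C and H. C is listed later → C.
F and G now also ready, so the ready set is {H, F, G}; H is listed later → H.
F and G are both available; F is listed later → F.
That leaves G as the only ready step → G.
D and I are both available; D is listed later → D.
That leaves I as the only ready step → I.
E is the only step now ready → E.

A B C H F G D I E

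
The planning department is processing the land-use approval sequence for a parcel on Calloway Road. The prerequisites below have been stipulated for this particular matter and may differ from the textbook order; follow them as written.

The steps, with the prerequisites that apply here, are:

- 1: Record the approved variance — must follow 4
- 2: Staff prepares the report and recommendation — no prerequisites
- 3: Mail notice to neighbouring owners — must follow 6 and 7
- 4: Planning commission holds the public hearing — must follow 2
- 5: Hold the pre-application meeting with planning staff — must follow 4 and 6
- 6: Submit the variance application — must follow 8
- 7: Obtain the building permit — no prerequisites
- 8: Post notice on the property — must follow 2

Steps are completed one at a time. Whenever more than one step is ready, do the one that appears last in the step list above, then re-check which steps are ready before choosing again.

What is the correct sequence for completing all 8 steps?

7, 2, 8, 6, 4, 5, 3, 1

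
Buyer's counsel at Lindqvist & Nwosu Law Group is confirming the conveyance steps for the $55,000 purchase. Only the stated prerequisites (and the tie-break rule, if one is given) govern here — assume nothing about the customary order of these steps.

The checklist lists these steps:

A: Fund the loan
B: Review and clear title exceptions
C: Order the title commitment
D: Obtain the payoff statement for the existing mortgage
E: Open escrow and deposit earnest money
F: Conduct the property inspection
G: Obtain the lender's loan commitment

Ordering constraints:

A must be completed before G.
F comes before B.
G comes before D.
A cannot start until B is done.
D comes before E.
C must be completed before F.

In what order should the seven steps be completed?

Only C has no prerequisites, so it is first.
Next only F has its prerequisites met → F.
B needed F, now all done → B.
A needed B, now all done → A.
G needed A, now all done → G.
That leaves D as the only ready step → D.
That leaves E as the only ready step → E.

C F B A G D E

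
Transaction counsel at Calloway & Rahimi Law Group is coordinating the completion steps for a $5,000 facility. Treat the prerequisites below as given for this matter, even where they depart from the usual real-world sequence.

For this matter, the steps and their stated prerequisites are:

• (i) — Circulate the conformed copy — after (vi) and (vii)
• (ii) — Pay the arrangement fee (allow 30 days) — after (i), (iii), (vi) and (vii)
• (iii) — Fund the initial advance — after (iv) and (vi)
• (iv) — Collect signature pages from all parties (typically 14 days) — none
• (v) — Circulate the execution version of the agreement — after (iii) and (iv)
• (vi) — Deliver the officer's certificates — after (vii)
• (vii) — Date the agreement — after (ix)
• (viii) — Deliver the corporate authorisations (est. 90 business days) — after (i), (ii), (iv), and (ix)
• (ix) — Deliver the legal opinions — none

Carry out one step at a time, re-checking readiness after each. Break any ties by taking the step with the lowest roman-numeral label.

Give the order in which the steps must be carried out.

(iv) → (ix) → (vii) → (vi) → (i) → (iii) → (ii) → (v) → (viii)

Nothing is required for (iv) and (ix). (iv) has the earlier label → (iv) first.
(ix) is the only step now ready → (ix).
Next only (vii) has its prerequisites met → (vii).
(vi) is the only step now ready → (vi).
Now (i) and (iii) have their prerequisites met. (i) has the earlier label, so (i) next.
(iii) is the only step now ready → (iii).
Ready: (ii) and (v). (ii) has the earlier label → (ii).
Ready: (v) and (viii). (v) has the earlier label → (v).
(viii) needed (i), (ii), (iv) and (ix), now all done → (viii).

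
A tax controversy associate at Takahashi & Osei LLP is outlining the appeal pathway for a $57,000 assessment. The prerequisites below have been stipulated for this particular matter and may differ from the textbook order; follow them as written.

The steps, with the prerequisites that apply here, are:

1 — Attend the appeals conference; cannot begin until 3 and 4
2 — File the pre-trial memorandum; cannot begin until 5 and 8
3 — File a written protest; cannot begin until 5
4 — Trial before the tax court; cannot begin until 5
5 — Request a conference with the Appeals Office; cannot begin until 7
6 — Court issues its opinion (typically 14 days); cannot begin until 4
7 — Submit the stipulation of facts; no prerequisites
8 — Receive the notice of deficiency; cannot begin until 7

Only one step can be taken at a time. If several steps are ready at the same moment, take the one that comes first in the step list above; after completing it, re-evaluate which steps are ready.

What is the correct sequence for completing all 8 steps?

7, 5, 3, 4, 1, 6, 8, 2

7 has no prerequisites → 7 first.
Now 5 and 8 have their prerequisites met. 5 is listed earlier, so 5 next.
Ready: 3, 4 and 8. 3 is listed earlier → 3.
4 and 8 are both available; 4 is listed earlier → 4.
Now 1, 6 and 8 have their prerequisites met. 1 is listed earlier, so 1 next.
6 and 8 are both available; 6 is listed earlier → 6.
8 is the only step now ready → 8.
2 is the only step now ready → 2.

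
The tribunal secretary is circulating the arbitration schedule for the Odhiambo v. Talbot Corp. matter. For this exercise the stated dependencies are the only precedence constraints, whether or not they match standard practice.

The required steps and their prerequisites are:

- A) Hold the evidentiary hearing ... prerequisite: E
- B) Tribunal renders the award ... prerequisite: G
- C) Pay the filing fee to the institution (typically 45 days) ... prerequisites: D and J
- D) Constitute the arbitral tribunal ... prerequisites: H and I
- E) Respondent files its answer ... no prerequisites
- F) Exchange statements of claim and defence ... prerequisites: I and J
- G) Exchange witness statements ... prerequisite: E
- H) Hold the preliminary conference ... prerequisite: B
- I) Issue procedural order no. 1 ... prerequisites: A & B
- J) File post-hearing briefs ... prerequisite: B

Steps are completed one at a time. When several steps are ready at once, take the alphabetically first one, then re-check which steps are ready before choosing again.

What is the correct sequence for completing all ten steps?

Only E has no prerequisites, so it is first.
Now A and G have their prerequisites met. A has the earlier label, so A next.
G needed E, now all done → G.
Next only B has its prerequisites met → B.
Ready: H, I and J. H has the earlier label → H.
I and J are both available; I has the earlier label → I.
D now also ready, so the ready set is {D, J}; D has the earlier label → D.
J needed B, now all done → J.
C and F are both available; C has the earlier label → C.
F is the only step now ready → F.

E → A → G → B → H → I → D → J → C → F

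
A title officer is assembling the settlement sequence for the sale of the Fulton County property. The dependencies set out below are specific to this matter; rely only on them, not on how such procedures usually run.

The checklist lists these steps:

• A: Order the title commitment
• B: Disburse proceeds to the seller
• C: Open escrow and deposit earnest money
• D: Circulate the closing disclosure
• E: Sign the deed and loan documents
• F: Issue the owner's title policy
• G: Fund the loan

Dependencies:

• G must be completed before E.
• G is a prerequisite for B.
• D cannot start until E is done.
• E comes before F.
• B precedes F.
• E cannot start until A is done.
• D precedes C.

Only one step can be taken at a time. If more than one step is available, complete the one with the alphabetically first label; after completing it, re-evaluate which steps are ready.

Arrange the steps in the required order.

Nothing is required for A and G. A has the earlier label → A first.
That leaves G as the only ready step → G.
B and E are both available; B has the earlier label → B.
E needed A and G, now all done → E.
D and F are both available; D has the earlier label → D.
Ready: C and F. C has the earlier label → C.
F needed B and E, now all done → F.

A, G, B, E, D, C, F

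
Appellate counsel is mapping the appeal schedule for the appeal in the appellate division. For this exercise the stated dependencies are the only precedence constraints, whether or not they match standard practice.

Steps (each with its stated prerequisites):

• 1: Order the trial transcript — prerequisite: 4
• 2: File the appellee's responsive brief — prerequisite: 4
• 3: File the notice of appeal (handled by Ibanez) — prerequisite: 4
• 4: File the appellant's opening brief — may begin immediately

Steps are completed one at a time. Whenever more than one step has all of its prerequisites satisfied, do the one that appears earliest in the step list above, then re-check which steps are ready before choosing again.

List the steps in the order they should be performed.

4 has no prerequisites → 4 first.
Ready: 1, 2 and 3. 1 is listed earlier → 1.
2 and 3 are both available; 2 is listed earlier → 2.
3 needed 4, now all done → 3.

4 → 1 → 2 → 3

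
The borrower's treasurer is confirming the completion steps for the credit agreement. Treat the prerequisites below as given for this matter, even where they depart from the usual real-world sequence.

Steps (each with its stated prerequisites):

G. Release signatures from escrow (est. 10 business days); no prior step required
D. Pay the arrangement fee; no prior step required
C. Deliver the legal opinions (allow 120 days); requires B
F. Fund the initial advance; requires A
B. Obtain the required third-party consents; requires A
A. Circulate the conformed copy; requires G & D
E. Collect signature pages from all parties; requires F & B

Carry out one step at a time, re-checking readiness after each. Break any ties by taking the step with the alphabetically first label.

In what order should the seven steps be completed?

Nothing is required for D and G. D has the earlier label → D first.
Next only G has its prerequisites met → G.
A needed D and G, now all done → A.
B and F are both available; B has the earlier label → B.
C now also ready, so the ready set is {C, F}; C has the earlier label → C.
That leaves F as the only ready step → F.
E needed B and F, now all done → E.

D G A B C F E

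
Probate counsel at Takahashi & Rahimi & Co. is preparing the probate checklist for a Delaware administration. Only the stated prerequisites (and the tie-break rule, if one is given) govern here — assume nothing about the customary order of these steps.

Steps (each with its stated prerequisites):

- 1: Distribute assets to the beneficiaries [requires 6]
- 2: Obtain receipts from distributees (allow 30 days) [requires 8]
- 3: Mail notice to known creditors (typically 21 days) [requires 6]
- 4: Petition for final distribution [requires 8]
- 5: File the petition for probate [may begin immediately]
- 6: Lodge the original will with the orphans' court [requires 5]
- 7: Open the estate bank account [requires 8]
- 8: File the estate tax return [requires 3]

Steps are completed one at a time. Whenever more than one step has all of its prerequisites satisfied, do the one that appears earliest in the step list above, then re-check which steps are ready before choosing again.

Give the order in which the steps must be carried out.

5 6 1 3 8 2 4 7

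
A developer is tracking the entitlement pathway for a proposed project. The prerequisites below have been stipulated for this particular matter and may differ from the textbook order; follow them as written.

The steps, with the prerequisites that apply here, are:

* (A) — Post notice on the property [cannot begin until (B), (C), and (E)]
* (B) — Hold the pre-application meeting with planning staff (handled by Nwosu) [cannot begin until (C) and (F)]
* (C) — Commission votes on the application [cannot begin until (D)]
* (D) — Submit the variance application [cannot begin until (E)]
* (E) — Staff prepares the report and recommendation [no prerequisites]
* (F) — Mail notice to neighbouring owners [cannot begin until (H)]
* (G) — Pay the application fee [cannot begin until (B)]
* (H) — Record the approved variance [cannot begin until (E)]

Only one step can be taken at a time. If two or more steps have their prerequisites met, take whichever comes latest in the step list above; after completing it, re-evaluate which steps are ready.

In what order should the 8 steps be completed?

(E) is the only step with nothing outstanding, so it goes first.
(H) and (D) are both available; (H) is listed later → (H).
Now (F) and (D) have their prerequisites met. (F) is listed later, so (F) next.
(D) needed (E), now all done → (D).
Next only (C) has its prerequisites met → (C).
(B) is the only step now ready → (B).
(G) and (A) are both available; (G) is listed later → (G).
(A) needed (E), (C) and (B), now all done → (A).

(E), (H), (F), (D), (C), (B), (G), (A)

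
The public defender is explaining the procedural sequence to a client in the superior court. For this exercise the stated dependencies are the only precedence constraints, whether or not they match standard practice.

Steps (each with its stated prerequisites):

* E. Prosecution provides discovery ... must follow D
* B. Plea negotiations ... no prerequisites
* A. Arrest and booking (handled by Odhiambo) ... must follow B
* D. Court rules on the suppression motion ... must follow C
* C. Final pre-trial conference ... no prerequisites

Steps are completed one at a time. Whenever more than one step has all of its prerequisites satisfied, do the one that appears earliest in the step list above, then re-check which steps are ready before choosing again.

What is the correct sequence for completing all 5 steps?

B and C have no prerequisites; B is listed earlier, so B is first.
Ready: A and C. A is listed earlier → A.
Next only C has its prerequisites met → C.
D needed C, now all done → D.
E needed D, now all done → E.

B → A → C → D → E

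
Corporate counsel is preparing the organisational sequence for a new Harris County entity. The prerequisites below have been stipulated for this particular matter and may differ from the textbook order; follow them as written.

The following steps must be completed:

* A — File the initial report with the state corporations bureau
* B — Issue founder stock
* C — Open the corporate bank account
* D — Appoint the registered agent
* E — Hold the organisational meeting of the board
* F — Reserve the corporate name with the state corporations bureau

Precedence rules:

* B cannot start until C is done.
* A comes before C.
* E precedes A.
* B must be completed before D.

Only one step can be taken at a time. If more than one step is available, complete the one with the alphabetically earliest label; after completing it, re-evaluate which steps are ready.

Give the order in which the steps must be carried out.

E and F have no prerequisites; E has the earlier label, so E is first.
Ready: A and F. A has the earlier label → A.
Now C and F have their prerequisites met. C has the earlier label, so C next.
Now B and F have their prerequisites met. B has the earlier label, so B next.
D and F are both available; D has the earlier label → D.
F is the only step now ready → F.

E → A → C → B → D → F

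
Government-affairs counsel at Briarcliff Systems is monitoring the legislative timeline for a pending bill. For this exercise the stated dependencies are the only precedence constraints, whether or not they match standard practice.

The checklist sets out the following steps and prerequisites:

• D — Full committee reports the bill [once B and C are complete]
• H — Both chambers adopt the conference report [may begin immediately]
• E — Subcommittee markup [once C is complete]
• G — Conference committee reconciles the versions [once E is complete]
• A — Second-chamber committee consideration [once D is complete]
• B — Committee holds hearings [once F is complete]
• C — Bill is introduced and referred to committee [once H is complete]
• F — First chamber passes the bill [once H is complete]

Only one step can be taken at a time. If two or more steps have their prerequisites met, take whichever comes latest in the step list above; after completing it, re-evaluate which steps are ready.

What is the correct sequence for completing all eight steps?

H F C B E G D A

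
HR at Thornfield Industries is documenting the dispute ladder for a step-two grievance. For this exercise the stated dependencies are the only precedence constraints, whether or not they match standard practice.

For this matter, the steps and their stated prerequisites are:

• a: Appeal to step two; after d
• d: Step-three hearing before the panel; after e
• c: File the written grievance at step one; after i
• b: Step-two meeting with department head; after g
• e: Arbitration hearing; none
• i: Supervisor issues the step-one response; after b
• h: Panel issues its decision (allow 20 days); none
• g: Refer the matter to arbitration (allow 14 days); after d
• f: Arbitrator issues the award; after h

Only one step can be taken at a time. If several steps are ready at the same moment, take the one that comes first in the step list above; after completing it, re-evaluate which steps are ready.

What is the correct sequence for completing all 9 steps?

Nothing is required for e and h. e is listed earlier → e first.
d and h are both available; d is listed earlier → d.
Now a, h and g have their prerequisites met. a is listed earlier, so a next.
h and g are both available; h is listed earlier → h.
g and f are both available; g is listed earlier → g.
b now also ready, so the ready set is {b, f}; b is listed earlier → b.
i now also ready, so the ready set is {i, f}; i is listed earlier → i.
c now also ready, so the ready set is {c, f}; c is listed earlier → c.
f is the only step now ready → f.

e d a h g b i c f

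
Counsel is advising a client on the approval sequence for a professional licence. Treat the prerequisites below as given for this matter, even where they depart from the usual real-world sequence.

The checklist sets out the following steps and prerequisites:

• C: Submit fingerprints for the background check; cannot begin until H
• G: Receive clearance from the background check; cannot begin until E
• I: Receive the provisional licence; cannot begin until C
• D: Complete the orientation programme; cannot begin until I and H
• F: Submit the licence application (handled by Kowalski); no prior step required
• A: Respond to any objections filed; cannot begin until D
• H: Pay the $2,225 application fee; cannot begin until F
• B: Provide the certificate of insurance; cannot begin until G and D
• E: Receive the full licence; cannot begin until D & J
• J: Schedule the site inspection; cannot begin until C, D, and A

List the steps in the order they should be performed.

F, H, C, I, D, A, J, E, G, B

F is the only step with nothing outstanding, so it goes first.
H needed F, now all done → H.
C needed H, now all done → C.
I is the only step now ready → I.
That leaves D as the only ready step → D.
A is the only step now ready → A.
J is the only step now ready → J.
Next only E has its prerequisites met → E.
Next only G has its prerequisites met → G.
B needed G and D, now all done → B.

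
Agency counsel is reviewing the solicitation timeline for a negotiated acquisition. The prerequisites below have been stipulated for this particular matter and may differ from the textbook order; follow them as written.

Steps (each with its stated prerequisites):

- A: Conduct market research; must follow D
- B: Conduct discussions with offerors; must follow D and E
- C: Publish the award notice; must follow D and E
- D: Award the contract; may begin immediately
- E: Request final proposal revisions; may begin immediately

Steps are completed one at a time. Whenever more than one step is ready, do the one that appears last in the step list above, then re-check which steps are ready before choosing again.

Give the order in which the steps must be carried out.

E → D → C → B → A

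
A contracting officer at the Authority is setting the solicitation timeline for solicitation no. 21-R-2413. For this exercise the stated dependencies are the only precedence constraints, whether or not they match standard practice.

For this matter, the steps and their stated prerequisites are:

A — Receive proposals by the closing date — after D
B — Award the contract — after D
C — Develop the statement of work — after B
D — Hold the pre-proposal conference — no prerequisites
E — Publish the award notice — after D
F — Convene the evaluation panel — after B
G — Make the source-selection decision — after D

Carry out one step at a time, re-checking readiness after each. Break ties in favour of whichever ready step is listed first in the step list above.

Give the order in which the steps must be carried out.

Only D has no prerequisites, so it is first.
Now A, B, E and G have their prerequisites met. A is listed earlier, so A next.
Ready: B, E and G. B is listed earlier → B.
C and F now also ready, so the ready set is {C, E, F, G}; C is listed earlier → C.
Ready: E, F and G. E is listed earlier → E.
F and G are both available; F is listed earlier → F.
Next only G has its prerequisites met → G.

D A B C E F G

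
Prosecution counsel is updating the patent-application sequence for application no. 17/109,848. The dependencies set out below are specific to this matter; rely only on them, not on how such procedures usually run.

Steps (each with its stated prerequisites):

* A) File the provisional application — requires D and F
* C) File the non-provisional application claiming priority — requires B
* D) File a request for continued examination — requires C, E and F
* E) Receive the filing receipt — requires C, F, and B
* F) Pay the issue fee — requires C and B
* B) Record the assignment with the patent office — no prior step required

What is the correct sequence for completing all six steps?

B, C, F, E, D, A

Only B has no prerequisites, so it is first.
That leaves C as the only ready step → C.
Next only F has its prerequisites met → F.
E needed C, F and B, now all done → E.
D is the only step now ready → D.
A needed D and F, now all done → A.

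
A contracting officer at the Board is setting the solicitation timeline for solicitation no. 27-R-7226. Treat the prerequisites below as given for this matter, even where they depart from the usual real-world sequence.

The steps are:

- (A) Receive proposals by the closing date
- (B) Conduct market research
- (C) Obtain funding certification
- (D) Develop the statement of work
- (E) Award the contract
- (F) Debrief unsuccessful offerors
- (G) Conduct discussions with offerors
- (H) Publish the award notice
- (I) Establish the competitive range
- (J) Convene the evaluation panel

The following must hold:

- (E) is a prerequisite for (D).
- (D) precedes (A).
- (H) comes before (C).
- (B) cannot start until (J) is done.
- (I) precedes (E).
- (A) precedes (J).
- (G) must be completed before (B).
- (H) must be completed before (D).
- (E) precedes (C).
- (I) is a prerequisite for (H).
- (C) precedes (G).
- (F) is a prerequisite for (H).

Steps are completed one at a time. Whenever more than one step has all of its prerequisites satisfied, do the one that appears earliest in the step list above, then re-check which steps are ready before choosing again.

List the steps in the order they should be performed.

(F) and (I) have no prerequisites; (F) is listed earlier, so (F) is first.
That leaves (I) as the only ready step → (I).
(E) and (H) are both available; (E) is listed earlier → (E).
(H) needed (F) and (I), now all done → (H).
Now (C) and (D) have their prerequisites met. (C) is listed earlier, so (C) next.
(G) now also ready, so the ready set is {(D), (G)}; (D) is listed earlier → (D).
(A) and (G) are both available; (A) is listed earlier → (A).
(G) and (J) are both available; (G) is listed earlier → (G).
Next only (J) has its prerequisites met → (J).
(B) needed (G) and (J), now all done → (B).

(F), (I), (E), (H), (C), (D), (A), (G), (J), (B)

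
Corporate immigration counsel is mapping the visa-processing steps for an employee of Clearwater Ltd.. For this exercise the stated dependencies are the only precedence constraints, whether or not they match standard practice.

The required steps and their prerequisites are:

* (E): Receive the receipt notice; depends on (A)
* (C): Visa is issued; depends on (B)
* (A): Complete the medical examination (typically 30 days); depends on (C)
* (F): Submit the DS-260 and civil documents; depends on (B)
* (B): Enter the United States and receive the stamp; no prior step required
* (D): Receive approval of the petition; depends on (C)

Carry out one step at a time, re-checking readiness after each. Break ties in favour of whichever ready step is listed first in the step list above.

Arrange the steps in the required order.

(B) is the only step with nothing outstanding, so it goes first.
Now (C) and (F) have their prerequisites met. (C) is listed earlier, so (C) next.
(A), (F) and (D) are all available; (A) is listed earlier → (A).
(E), (F) and (D) are all available; (E) is listed earlier → (E).
Ready: (F) and (D). (F) is listed earlier → (F).
Next only (D) has its prerequisites met → (D).

(B) → (C) → (A) → (E) → (F) → (D)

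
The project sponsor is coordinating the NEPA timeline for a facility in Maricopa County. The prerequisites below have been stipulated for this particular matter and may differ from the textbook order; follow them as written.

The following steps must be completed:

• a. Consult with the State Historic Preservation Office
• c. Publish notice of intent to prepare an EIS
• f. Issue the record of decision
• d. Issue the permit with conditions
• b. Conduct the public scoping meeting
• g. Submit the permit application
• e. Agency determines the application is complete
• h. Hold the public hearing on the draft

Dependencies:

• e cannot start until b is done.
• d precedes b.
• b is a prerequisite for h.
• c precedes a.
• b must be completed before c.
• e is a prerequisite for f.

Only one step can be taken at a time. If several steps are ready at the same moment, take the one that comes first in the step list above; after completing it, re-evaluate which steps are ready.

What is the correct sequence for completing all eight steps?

d, b, c, a, g, e, f, h

Nothing is required for d and g. d is listed earlier → d first.
Ready: b and g. b is listed earlier → b.
c, e and h now also ready, so the ready set is {c, g, e, h}; c is listed earlier → c.
a now also ready, so the ready set is {a, g, e, h}; a is listed earlier → a.
Now g, e and h have their prerequisites met. g is listed earlier, so g next.
Ready: e and h. e is listed earlier → e.
f now also ready, so the ready set is {f, h}; f is listed earlier → f.
That leaves h as the only ready step → h.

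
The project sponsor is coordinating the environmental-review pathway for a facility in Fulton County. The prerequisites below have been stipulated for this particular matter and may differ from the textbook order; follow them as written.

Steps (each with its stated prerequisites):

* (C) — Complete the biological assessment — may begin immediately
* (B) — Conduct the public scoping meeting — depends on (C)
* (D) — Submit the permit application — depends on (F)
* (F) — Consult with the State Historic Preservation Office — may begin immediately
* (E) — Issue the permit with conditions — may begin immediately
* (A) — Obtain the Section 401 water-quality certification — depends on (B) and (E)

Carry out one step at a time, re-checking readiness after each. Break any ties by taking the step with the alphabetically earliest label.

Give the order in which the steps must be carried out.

(C), (E) and (F) have no prerequisites; (C) has the earlier label, so (C) is first.
Now (B), (E) and (F) have their prerequisites met. (B) has the earlier label, so (B) next.
Ready: (E) and (F). (E) has the earlier label → (E).
(A) and (F) are both available; (A) has the earlier label → (A).
(F) is the only step now ready → (F).
(D) needed (F), now all done → (D).

(C) → (B) → (E) → (A) → (F) → (D)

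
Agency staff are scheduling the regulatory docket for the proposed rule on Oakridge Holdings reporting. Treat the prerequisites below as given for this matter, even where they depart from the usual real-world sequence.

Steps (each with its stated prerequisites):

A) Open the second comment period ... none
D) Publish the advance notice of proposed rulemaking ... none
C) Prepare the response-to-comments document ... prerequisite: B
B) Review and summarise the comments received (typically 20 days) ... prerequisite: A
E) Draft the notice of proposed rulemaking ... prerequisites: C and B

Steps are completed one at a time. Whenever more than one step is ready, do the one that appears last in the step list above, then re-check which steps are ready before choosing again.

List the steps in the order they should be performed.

D A B C E

D and A have no prerequisites; D is listed later, so D is first.
Next only A has its prerequisites met → A.
B needed A, now all done → B.
C is the only step now ready → C.
E is the only step now ready → E.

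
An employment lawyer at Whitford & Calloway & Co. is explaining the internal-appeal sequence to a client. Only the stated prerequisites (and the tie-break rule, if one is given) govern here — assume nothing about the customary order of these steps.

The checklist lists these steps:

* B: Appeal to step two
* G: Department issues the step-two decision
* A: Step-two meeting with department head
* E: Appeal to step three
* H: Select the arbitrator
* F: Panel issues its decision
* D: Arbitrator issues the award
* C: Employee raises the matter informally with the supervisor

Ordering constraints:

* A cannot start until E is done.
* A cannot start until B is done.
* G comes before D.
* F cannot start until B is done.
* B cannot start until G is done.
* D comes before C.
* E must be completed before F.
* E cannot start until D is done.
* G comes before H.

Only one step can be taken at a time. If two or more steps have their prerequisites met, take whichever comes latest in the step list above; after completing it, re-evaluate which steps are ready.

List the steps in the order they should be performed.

Only G has no prerequisites, so it is first.
Now D, H and B have their prerequisites met. D is listed later, so D next.
C, H, E and B are all available; C is listed later → C.
H, E and B are all available; H is listed later → H.
E and B are both available; E is listed later → E.
That leaves B as the only ready step → B.
Now F and A have their prerequisites met. F is listed later, so F next.
A needed E and B, now all done → A.

G, D, C, H, E, B, F, A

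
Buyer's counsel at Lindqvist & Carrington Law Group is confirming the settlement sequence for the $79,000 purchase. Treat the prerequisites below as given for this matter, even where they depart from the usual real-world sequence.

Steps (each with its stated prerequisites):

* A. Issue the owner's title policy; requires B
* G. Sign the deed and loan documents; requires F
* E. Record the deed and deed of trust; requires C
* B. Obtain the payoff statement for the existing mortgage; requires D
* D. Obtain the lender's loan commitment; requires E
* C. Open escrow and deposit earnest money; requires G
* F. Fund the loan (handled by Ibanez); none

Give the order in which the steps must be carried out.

F, G, C, E, D, B, A

Only F has no prerequisites, so it is first.
G needed F, now all done → G.
Next only C has its prerequisites met → C.
E needed C, now all done → E.
D is the only step now ready → D.
B is the only step now ready → B.
That leaves A as the only ready step → A.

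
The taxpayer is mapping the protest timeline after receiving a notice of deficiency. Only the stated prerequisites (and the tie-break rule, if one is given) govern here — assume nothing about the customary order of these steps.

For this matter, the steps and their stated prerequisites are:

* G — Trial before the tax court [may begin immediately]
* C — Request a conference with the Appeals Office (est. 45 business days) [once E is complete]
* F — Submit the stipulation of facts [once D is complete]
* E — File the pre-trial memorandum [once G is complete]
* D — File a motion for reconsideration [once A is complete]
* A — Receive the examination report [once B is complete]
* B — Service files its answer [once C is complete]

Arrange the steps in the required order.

Only G has no prerequisites, so it is first.
E needed G, now all done → E.
C is the only step now ready → C.
Next only B has its prerequisites met → B.
A needed B, now all done → A.
D needed A, now all done → D.
That leaves F as the only ready step → F.

G → E → C → B → A → D → F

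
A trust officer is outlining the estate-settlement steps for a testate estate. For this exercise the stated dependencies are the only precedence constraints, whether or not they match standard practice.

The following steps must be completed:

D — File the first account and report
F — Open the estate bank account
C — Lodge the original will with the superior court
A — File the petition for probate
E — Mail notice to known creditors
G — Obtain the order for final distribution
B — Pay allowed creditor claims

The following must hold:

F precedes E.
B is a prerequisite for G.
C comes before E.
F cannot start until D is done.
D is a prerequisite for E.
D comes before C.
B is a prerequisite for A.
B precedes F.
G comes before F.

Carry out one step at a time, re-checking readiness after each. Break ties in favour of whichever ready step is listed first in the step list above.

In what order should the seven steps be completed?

D C B A G F E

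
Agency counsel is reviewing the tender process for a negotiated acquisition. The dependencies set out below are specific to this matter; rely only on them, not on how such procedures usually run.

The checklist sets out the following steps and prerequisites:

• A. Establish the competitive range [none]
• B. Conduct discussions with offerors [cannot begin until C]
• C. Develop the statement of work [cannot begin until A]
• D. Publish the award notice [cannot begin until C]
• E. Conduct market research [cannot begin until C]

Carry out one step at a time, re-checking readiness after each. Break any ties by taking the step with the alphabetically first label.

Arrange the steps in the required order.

A, C, B, D, E

A has no prerequisites → A first.
Next only C has its prerequisites met → C.
Now B, D and E have their prerequisites met. B has the earlier label, so B next.
D and E are both available; D has the earlier label → D.
E needed C, now all done → E.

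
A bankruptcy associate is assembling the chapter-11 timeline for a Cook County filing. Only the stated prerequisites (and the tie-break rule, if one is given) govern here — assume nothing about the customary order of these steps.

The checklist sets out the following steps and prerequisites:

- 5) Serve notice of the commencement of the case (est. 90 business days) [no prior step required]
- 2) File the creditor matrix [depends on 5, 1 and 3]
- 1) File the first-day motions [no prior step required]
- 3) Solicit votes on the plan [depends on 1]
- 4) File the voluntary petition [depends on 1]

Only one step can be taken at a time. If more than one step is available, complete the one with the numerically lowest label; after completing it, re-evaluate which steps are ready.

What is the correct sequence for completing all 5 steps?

Nothing is required for 1 and 5. 1 has the earlier label → 1 first.
3 and 4 now also ready, so the ready set is {3, 4, 5}; 3 has the earlier label → 3.
4 and 5 are both available; 4 has the earlier label → 4.
5 is the only step now ready → 5.
That leaves 2 as the only ready step → 2.

1, 3, 4, 5, 2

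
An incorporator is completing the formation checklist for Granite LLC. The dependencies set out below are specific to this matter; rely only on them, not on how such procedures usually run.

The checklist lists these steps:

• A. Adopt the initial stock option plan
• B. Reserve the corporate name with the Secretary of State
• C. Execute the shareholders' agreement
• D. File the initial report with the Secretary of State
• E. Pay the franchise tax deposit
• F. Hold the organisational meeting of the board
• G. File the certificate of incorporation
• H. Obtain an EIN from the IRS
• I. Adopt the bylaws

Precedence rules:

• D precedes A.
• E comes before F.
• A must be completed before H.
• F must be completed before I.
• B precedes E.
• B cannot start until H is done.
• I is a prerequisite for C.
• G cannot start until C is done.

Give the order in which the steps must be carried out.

D is the only step with nothing outstanding, so it goes first.
A needed D, now all done → A.
H is the only step now ready → H.
B is the only step now ready → B.
E needed B, now all done → E.
F needed E, now all done → F.
That leaves I as the only ready step → I.
C needed I, now all done → C.
That leaves G as the only ready step → G.

D → A → H → B → E → F → I → C → G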